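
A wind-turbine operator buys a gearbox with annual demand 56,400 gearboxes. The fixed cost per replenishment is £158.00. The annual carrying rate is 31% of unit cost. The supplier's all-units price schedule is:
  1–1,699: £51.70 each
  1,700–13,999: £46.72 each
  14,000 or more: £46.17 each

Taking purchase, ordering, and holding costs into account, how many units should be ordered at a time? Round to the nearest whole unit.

Holding cost per unit per year at price C is H = 0.31·C.
Evaluate total cost at each tier's feasible EOQ or, if the EOQ is below the tier, at the tier's minimum quantity.
EOQ at £51.70 = 1054.5 (feasible in tier 1): TC = 56,400×£51.70 + (56,400/1054.5)×158 + (1054.5/2)×0.31×£51.70 = £2,932,780.88.
EOQ at £46.72 = 1109.3 < 1700, so use break Q=1700: TC = 56,400×£46.72 + (56,400/1700.0)×158 + (1700.0/2)×0.31×£46.72 = £2,652,560.60.
EOQ at £46.17 = 1115.9 < 14000, so use break Q=14000: TC = 56,400×£46.17 + (56,400/14000.0)×158 + (14000.0/2)×0.31×£46.17 = £2,704,813.41.
Lowest total cost is £2,652,560.60 at Q = 1700.0.

Q* ≈ 1,700 gearboxes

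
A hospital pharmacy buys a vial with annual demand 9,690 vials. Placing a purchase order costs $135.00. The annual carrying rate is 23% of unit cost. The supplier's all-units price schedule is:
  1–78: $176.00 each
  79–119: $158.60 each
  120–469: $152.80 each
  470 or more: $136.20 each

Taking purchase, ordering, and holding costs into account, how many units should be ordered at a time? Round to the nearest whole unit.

Holding cost per unit per year at price C is H = 0.23·C.
For each price level, check whether its EOQ is feasible; otherwise the best quantity at that price is the breakpoint.
Tier 1 ($176.00): EOQ = 254.2 exceeds tier's upper bound 78, so this tier is dominated.
Tier 2 ($158.60): EOQ = 267.8 exceeds tier's upper bound 119, so this tier is dominated.
EOQ at $152.80 = 272.8 (feasible in tier 3): TC = 9,690×$152.80 + (9,690/272.8)×135 + (272.8/2)×0.23×$152.80 = $1,490,220.91.
EOQ at $136.20 = 289.0 < 470, so use break Q=470: TC = 9,690×$136.20 + (9,690/470.0)×135 + (470.0/2)×0.23×$136.20 = $1,329,922.91.
Lowest total cost is $1,329,922.91 at Q = 470.0.

Q* ≈ 470 vials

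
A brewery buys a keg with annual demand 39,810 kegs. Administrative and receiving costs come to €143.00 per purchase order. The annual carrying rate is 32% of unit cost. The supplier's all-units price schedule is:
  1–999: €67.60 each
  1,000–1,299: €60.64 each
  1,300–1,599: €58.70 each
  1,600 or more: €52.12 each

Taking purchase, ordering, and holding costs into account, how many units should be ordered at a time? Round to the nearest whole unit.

Holding cost per unit per year at price C is H = 0.32·C.
Candidates are each tier's EOQ (if it falls in that tier) and each price-break quantity.
EOQ at €67.60 = 725.5 (feasible in tier 1): TC = 39,810×€67.60 + (39,810/725.5)×143 + (725.5/2)×0.32×€67.60 = €2,706,849.78.
EOQ at €60.64 = 766.0 < 1000, so use break Q=1000: TC = 39,810×€60.64 + (39,810/1000.0)×143 + (1000.0/2)×0.32×€60.64 = €2,429,473.63.
EOQ at €58.70 = 778.5 < 1300, so use break Q=1300: TC = 39,810×€58.70 + (39,810/1300.0)×143 + (1300.0/2)×0.32×€58.70 = €2,353,435.70.
EOQ at €52.12 = 826.2 < 1600, so use break Q=1600: TC = 39,810×€52.12 + (39,810/1600.0)×143 + (1600.0/2)×0.32×€52.12 = €2,091,797.94.
Lowest total cost is €2,091,797.94 at Q = 1600.0.

Q* ≈ 1,600 kegs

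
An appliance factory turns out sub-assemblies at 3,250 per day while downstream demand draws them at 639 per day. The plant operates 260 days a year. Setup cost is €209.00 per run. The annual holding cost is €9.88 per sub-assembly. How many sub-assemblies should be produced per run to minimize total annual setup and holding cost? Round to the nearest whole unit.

Annual demand D = 639 × 260 = 166,140.
Production build-up factor (1 − d/p) = 1 − 639/3,250 = 0.8034.
Q* = √(2DS / (H(1 − d/p))) = √(2 × 166,140 × 209 / (9.88 × 0.8034)).
= √(69,446,520 / 7.9374) ≈ 2957.910.

Q* ≈ 2,958 sub-assemblies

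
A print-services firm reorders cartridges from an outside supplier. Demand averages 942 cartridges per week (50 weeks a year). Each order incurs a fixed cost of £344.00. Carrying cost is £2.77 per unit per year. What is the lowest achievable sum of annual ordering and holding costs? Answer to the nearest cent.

Annual demand D = 942 × 50 = 47,100.
The optimal lot size = √(2DS/H) = √(2 × 47,100 × 344 / 2.77) ≈ 3420.30.
At Q*, ordering cost (D/Q*)S equals holding cost (Q*/2)H, each = √(DSH/2).
Minimum total = √(2DSH) = √(2 × 47,100 × 344 × 2.77) ≈ 9474.244.

TC* ≈ £9,474.24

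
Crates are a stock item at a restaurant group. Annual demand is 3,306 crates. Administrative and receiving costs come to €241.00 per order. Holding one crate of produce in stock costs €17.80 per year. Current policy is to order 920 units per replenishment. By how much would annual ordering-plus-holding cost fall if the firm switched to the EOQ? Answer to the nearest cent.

EOQ = √(2DS/H) = √(2 × 3,306 × 241 / 17.8) ≈ 299.20.
Cost at Q* = (D/Q*)S + (Q*/2)H = √(2DSH) ≈ €5,325.80.
Cost at Q = 920: (3,306/920)×241 + (920/2)×17.8 = €866.03 + €8,188.00 = €9,054.03.
Excess = €9,054.03 − €5,325.80 = €3,728.23.

Extra cost ≈ €3,728.23 per year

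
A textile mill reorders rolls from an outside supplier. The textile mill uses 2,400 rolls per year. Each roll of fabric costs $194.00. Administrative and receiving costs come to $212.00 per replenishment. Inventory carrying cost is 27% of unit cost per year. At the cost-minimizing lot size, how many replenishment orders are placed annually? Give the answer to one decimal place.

Holding cost H = 0.27 × $194.00 = $52.3800 per unit per year.
The optimal lot size = √(2DS/H) = √(2 × 2,400 × 212 / 52.38) ≈ 139.38.
Orders per year = D / Q* = 2,400 / 139.38 ≈ 17.219.

N ≈ 17.2 orders per year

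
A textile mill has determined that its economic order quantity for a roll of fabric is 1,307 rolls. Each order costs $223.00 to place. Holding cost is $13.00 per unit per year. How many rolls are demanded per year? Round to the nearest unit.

Invert the EOQ relation Q*² = 2DS/H.
From Q* = √(2DS/H): D = Q*²H / (2S) = 1,307² × 13 / (2 × 223) = 49792.011.

D ≈ 49,792 rolls per year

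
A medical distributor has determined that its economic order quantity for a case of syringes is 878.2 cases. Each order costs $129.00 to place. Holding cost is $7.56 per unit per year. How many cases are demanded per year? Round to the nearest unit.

D ≈ 22,599 cases per year

Squaring Q* = √(2DS/H) gives Q*² = 2DS/H.
From Q* = √(2DS/H): D = Q*²H / (2S) = 878.2² × 7.56 / (2 × 129) = 22598.986.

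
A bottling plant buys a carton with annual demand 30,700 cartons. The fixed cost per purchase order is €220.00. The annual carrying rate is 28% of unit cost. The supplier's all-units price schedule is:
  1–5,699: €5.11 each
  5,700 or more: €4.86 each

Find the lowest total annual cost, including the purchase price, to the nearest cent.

Holding cost per unit per year at price C is H = 0.28·C.
For each price level, check whether its EOQ is feasible; otherwise the best quantity at that price is the breakpoint.
EOQ at €5.11 = 3072.6 (feasible in tier 1): TC = 30,700×€5.11 + (30,700/3072.6)×220 + (3072.6/2)×0.28×€5.11 = €161,273.28.
EOQ at €4.86 = 3150.6 < 5700, so use break Q=5700: TC = 30,700×€4.86 + (30,700/5700.0)×220 + (5700.0/2)×0.28×€4.86 = €154,265.19.
Lowest total cost among the candidates is at Q = 5700.0.

TC* ≈ €154,265.19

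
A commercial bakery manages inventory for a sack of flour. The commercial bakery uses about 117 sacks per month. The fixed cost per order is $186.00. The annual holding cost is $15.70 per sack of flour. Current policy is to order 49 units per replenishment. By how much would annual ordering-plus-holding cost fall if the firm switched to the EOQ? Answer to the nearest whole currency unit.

Annual demand D = 117 × 12 = 1,404.
EOQ = √(2DS/H) = √(2 × 1,404 × 186 / 15.7) ≈ 182.39.
Cost at Q* = (D/Q*)S + (Q*/2)H = √(2DSH) ≈ $2,863.55.
Cost at Q = 49: (1,404/49)×186 + (49/2)×15.7 = $5,329.47 + $384.65 = $5,714.12.
Excess = $5,714.12 − $2,863.55 = $2,850.57.

Extra cost ≈ $2,851 per year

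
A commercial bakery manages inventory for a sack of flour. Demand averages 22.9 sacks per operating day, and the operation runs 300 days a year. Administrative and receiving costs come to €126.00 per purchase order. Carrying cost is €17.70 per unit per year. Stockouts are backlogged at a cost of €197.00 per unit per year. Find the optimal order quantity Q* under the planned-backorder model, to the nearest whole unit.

Annual demand D = 22.9 × 300 = 6,870.
With planned backorders, Q* = √(2DS/H) · √((H+B)/B).
√(2DS/H) = √(2 × 6,870 × 126 / 17.7) = 312.746.
√((H+B)/B) = √((17.7+197)/197) = 1.0440.
Q* ≈ 326.494.

Q* ≈ 326 sacks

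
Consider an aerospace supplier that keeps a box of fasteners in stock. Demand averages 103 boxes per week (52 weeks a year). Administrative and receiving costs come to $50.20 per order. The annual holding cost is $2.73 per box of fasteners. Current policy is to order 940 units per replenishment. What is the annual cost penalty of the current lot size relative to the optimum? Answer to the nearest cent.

Extra cost ≈ $357.51 per year

Annual demand D = 103 × 52 = 5,356.
EOQ = √(2DS/H) = √(2 × 5,356 × 50.2 / 2.73) ≈ 443.82.
Cost at Q* = (D/Q*)S + (Q*/2)H = √(2DSH) ≈ $1,211.63.
Cost at Q = 940: (5,356/940)×50.2 + (940/2)×2.73 = $286.03 + $1,283.10 = $1,569.13.
Excess = $1,569.13 − $1,211.63 = $357.51.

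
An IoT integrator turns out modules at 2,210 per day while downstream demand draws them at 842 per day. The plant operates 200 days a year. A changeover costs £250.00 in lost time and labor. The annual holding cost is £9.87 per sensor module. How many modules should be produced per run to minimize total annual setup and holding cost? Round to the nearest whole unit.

Annual demand D = 842 × 200 = 168,400.
Production build-up factor (1 − d/p) = 1 − 842/2,210 = 0.6190.
Q* = √(2DS / (H(1 − d/p))) = √(2 × 168,400 × 250 / (9.87 × 0.6190)).
= √(84,200,000 / 6.1096) ≈ 3712.364.

Q* ≈ 3,712 modules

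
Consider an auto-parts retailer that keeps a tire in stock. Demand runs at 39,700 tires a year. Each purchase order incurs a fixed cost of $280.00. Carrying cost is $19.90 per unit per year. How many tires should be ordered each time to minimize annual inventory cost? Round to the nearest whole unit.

Q* ≈ 1,057 tires

EOQ = √(2DS / H) = √(2 × 39,700 × 280 / 19.9).
= √(22,232,000 / 19.9) = √1,117,185.9296 ≈ 1056.970.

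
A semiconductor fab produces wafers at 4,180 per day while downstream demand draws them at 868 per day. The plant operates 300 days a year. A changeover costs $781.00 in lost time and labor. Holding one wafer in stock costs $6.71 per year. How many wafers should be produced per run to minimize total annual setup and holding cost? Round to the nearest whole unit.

Q* ≈ 8,747 wafers

Annual demand D = 868 × 300 = 260,400.
Production build-up factor (1 − d/p) = 1 − 868/4,180 = 0.7923.
Q* = √(2DS / (H(1 − d/p))) = √(2 × 260,400 × 781 / (6.71 × 0.7923)).
= √(406,744,800 / 5.3166) ≈ 8746.670.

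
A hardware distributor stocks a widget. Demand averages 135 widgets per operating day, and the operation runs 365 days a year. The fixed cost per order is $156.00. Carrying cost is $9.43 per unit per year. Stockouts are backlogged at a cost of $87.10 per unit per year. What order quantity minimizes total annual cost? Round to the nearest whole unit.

Q* ≈ 1,344 widgets

Annual demand D = 135 × 365 = 49,275.
With planned backorders, Q* = √(2DS/H) · √((H+B)/B).
√(2DS/H) = √(2 × 49,275 × 156 / 9.43) = 1276.835.
√((H+B)/B) = √((9.43+87.1)/87.1) = 1.0527.
Q* ≈ 1344.178.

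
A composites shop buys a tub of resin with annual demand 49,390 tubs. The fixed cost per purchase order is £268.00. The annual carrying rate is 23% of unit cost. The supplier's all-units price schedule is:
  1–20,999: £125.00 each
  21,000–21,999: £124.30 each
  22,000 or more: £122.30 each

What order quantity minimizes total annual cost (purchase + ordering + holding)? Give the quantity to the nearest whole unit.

Holding cost per unit per year at price C is H = 0.23·C.
Candidates are each tier's EOQ (if it falls in that tier) and each price-break quantity.
EOQ at £125.00 = 959.6 (feasible in tier 1): TC = 49,390×£125.00 + (49,390/959.6)×268 + (959.6/2)×0.23×£125.00 = £6,201,338.04.
EOQ at £124.30 = 962.3 < 21000, so use break Q=21000: TC = 49,390×£124.30 + (49,390/21000.0)×268 + (21000.0/2)×0.23×£124.30 = £6,439,991.81.
EOQ at £122.30 = 970.1 < 22000, so use break Q=22000: TC = 49,390×£122.30 + (49,390/22000.0)×268 + (22000.0/2)×0.23×£122.30 = £6,350,417.66.
Lowest total cost is £6,201,338.04 at Q = 959.6.

Q* ≈ 960 tubs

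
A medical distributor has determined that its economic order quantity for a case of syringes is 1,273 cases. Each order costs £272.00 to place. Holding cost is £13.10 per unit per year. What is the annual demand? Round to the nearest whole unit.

D ≈ 39,024 cases per year

Squaring Q* = √(2DS/H) gives Q*² = 2DS/H.
From Q* = √(2DS/H): D = Q*²H / (2S) = 1,273² × 13.1 / (2 × 272) = 39023.768.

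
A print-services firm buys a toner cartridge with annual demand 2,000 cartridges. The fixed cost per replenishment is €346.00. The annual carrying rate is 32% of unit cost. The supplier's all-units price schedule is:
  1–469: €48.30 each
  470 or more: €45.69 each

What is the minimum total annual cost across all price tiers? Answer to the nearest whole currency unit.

TC* ≈ €96,288

Holding cost per unit per year at price C is H = 0.32·C.
For each price level, check whether its EOQ is feasible; otherwise the best quantity at that price is the breakpoint.
EOQ at €48.30 = 299.2 (feasible in tier 1): TC = 2,000×€48.30 + (2,000/299.2)×346 + (299.2/2)×0.32×€48.30 = €101,225.05.
EOQ at €45.69 = 307.7 < 470, so use break Q=470: TC = 2,000×€45.69 + (2,000/470.0)×346 + (470.0/2)×0.32×€45.69 = €96,288.23.
Lowest total cost among the candidates is at Q = 470.0.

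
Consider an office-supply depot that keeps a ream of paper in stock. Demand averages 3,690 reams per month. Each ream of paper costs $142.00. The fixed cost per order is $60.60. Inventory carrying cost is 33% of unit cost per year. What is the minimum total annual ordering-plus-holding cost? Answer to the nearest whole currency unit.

TC* ≈ $15,858

Annual demand D = 3,690 × 12 = 44,280.
Holding cost H = 0.33 × $142.00 = $46.8600 per unit per year.
The optimal lot size = √(2DS/H) = √(2 × 44,280 × 60.6 / 46.86) ≈ 338.42.
At the optimum the two cost components are equal, so total cost = 2·(Q*/2)H = Q*·H.
Minimum total = √(2DSH) = √(2 × 44,280 × 60.6 × 46.86) ≈ 15858.286.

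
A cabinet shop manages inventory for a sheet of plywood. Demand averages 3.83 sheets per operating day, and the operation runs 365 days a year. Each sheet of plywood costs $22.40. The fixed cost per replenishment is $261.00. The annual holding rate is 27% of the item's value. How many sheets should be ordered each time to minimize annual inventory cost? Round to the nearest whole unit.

Annual demand D = 3.83 × 365 = 1,397.95.
Holding cost H = 0.27 × $22.40 = $6.0480 per unit per year.
EOQ = √(2DS / H) = √(2 × 1,397.95 × 261 / 6.048).
= √(729,729.9 / 6.048) = √120,656.3988 ≈ 347.356.

Q* ≈ 347 sheets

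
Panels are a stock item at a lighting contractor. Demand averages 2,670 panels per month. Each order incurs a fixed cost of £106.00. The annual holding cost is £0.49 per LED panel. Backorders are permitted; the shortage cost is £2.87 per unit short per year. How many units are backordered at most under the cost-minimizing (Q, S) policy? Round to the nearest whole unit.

S* ≈ 587 panels

Annual demand D = 2,670 × 12 = 32,040.
With planned backorders, Q* = √(2DS/H) · √((H+B)/B).
√(2DS/H) = √(2 × 32,040 × 106 / 0.49) = 3723.198.
√((H+B)/B) = √((0.49+2.87)/2.87) = 1.0820.
Q* ≈ 4028.514.
S* = Q* · H/(H+B) = 4028.514 × 0.49/3.36 ≈ 587.492.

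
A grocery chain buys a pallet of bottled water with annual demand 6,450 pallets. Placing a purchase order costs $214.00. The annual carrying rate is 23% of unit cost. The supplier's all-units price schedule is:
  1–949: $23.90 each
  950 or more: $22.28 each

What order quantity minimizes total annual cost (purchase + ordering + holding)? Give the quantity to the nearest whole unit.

Q* ≈ 950 pallets

Holding cost per unit per year at price C is H = 0.23·C.
Evaluate total cost at each tier's feasible EOQ or, if the EOQ is below the tier, at the tier's minimum quantity.
EOQ at $23.90 = 708.7 (feasible in tier 1): TC = 6,450×$23.90 + (6,450/708.7)×214 + (708.7/2)×0.23×$23.90 = $158,050.51.
EOQ at $22.28 = 734.0 < 950, so use break Q=950: TC = 6,450×$22.28 + (6,450/950.0)×214 + (950.0/2)×0.23×$22.28 = $147,593.04.
Lowest total cost is $147,593.04 at Q = 950.0.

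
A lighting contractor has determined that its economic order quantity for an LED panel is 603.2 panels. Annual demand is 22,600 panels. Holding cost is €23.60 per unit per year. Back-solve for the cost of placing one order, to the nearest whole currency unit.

S ≈ €190

The basic EOQ model gives Q* = √(2DS/H); rearrange for the unknown.
From Q* = √(2DS/H): S = Q*²H / (2D) = 603.2² × 23.6 / (2 × 22,600) = 189.9749.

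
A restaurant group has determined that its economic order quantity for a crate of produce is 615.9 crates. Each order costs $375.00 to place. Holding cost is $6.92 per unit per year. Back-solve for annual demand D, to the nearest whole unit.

Squaring Q* = √(2DS/H) gives Q*² = 2DS/H.
From Q* = √(2DS/H): D = Q*²H / (2S) = 615.9² × 6.92 / (2 × 375) = 3499.977.

D ≈ 3,500 crates per year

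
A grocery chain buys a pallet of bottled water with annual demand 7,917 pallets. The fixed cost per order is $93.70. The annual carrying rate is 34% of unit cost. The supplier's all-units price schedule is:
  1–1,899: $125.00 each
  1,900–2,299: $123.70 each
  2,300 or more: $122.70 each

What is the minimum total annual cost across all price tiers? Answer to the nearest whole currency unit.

Holding cost per unit per year at price C is H = 0.34·C.
Evaluate total cost at each tier's feasible EOQ or, if the EOQ is below the tier, at the tier's minimum quantity.
EOQ at $125.00 = 186.8 (feasible in tier 1): TC = 7,917×$125.00 + (7,917/186.8)×93.7 + (186.8/2)×0.34×$125.00 = $997,565.71.
EOQ at $123.70 = 187.8 < 1900, so use break Q=1900: TC = 7,917×$123.70 + (7,917/1900.0)×93.7 + (1900.0/2)×0.34×$123.70 = $1,019,678.43.
EOQ at $122.70 = 188.6 < 2300, so use break Q=2300: TC = 7,917×$122.70 + (7,917/2300.0)×93.7 + (2300.0/2)×0.34×$122.70 = $1,019,714.13.
Lowest total cost among the candidates is at Q = 186.8.

TC* ≈ $997,566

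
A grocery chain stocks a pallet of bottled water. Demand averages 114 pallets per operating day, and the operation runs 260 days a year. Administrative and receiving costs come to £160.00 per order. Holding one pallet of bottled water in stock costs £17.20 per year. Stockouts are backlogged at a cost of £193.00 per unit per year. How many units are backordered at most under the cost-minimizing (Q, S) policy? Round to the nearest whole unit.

Annual demand D = 114 × 260 = 29,640.
With planned backorders, Q* = √(2DS/H) · √((H+B)/B).
√(2DS/H) = √(2 × 29,640 × 160 / 17.2) = 742.591.
√((H+B)/B) = √((17.2+193)/193) = 1.0436.
Q* ≈ 774.975.
S* = Q* · H/(H+B) = 774.975 × 17.2/210.2 ≈ 63.414.

S* ≈ 63 pallets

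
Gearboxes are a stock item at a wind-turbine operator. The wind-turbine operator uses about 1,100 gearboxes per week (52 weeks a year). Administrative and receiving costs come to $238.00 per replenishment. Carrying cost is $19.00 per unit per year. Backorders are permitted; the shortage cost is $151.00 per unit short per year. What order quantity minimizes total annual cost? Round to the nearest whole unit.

Annual demand D = 1,100 × 52 = 57,200.
With planned backorders, Q* = √(2DS/H) · √((H+B)/B).
√(2DS/H) = √(2 × 57,200 × 238 / 19) = 1197.084.
√((H+B)/B) = √((19+151)/151) = 1.0611.
Q* ≈ 1270.167.

Q* ≈ 1,270 gearboxes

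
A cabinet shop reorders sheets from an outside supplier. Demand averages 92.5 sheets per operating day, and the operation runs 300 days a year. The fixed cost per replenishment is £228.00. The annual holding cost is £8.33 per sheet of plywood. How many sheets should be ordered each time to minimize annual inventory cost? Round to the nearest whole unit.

Annual demand D = 92.5 × 300 = 27,750.
EOQ = √(2DS / H) = √(2 × 27,750 × 228 / 8.33).
= √(12,654,000 / 8.33) = √1,519,087.6351 ≈ 1232.513.

Q* ≈ 1,233 sheets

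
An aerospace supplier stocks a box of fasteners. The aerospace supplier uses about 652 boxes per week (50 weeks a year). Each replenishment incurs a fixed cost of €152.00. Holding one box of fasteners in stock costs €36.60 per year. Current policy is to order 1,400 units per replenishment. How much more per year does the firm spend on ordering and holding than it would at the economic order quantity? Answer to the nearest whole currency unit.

Extra cost ≈ €10,114 per year

Annual demand D = 652 × 50 = 32,600.
EOQ = √(2DS/H) = √(2 × 32,600 × 152 / 36.6) ≈ 520.36.
Cost at Q* = (D/Q*)S + (Q*/2)H = √(2DSH) ≈ €19,045.23.
Cost at Q = 1,400: (32,600/1,400)×152 + (1,400/2)×36.6 = €3,539.43 + €25,620.00 = €29,159.43.
Excess = €29,159.43 − €19,045.23 = €10,114.20.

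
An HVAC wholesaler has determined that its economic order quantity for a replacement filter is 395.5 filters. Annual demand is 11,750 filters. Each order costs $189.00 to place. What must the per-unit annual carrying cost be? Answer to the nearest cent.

H ≈ $28.39

The basic EOQ model gives Q* = √(2DS/H); rearrange for the unknown.
From Q* = √(2DS/H): H = 2DS / Q*² = 2 × 11,750 × 189 / 395.5² = 28.3947.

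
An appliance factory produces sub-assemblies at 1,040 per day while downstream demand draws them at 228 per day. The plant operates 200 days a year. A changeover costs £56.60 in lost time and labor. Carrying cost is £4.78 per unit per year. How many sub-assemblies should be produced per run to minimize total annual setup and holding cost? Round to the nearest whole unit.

Q* ≈ 1,176 sub-assemblies

Annual demand D = 228 × 200 = 45,600.
Production build-up factor (1 − d/p) = 1 − 228/1,040 = 0.7808.
Q* = √(2DS / (H(1 − d/p))) = √(2 × 45,600 × 56.6 / (4.78 × 0.7808)).
= √(5,161,920 / 3.7321) ≈ 1176.062.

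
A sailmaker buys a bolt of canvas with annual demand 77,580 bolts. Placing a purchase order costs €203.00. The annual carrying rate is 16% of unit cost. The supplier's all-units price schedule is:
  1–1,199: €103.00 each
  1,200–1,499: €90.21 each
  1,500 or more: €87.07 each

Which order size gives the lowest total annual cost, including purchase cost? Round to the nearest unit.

Holding cost per unit per year at price C is H = 0.16·C.
For each price level, check whether its EOQ is feasible; otherwise the best quantity at that price is the breakpoint.
Tier 1 (€103.00): EOQ = 1382.5 exceeds tier's upper bound 1199, so this tier is dominated.
EOQ at €90.21 = 1477.2 (feasible in tier 2): TC = 77,580×€90.21 + (77,580/1477.2)×203 + (1477.2/2)×0.16×€90.21 = €7,019,813.67.
EOQ at €87.07 = 1503.6 (feasible in tier 3): TC = 77,580×€87.07 + (77,580/1503.6)×203 + (1503.6/2)×0.16×€87.07 = €6,775,838.10.
Lowest total cost is €6,775,838.10 at Q = 1503.6.

Q* ≈ 1,504 bolts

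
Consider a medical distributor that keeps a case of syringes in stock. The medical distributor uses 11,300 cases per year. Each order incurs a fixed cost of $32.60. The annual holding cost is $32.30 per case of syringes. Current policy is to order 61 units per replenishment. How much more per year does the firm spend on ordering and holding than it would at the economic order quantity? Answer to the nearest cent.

Extra cost ≈ $2,145.91 per year

EOQ = √(2DS/H) = √(2 × 11,300 × 32.6 / 32.3) ≈ 151.03.
Cost at Q* = (D/Q*)S + (Q*/2)H = √(2DSH) ≈ $4,878.25.
Cost at Q = 61: (11,300/61)×32.6 + (61/2)×32.3 = $6,039.02 + $985.15 = $7,024.17.
Excess = $7,024.17 − $4,878.25 = $2,145.91.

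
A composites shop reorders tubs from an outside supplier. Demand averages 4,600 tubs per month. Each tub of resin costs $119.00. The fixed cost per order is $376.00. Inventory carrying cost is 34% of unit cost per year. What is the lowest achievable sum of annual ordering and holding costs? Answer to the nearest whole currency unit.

TC* ≈ $40,982

Annual demand D = 4,600 × 12 = 55,200.
Holding cost H = 0.34 × $119.00 = $40.4600 per unit per year.
EOQ = √(2DS/H) = √(2 × 55,200 × 376 / 40.46) ≈ 1012.90.
At Q*, ordering cost (D/Q*)S equals holding cost (Q*/2)H, each = √(DSH/2).
Minimum total = √(2DSH) = √(2 × 55,200 × 376 × 40.46) ≈ 40981.835.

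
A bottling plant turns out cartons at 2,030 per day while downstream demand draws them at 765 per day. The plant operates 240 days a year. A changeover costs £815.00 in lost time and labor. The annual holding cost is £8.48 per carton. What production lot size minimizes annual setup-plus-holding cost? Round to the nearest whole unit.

Annual demand D = 765 × 240 = 183,600.
Production build-up factor (1 − d/p) = 1 − 765/2,030 = 0.6232.
Q* = √(2DS / (H(1 − d/p))) = √(2 × 183,600 × 815 / (8.48 × 0.6232)).
= √(299,268,000 / 5.2843) ≈ 7525.493.

Q* ≈ 7,525 cartons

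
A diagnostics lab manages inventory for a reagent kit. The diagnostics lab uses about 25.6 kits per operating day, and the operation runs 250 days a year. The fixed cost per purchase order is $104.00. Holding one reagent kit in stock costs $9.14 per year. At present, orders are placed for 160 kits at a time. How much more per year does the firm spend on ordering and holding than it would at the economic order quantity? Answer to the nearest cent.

Extra cost ≈ $1,403.05 per year

Annual demand D = 25.6 × 250 = 6,400.
EOQ = √(2DS/H) = √(2 × 6,400 × 104 / 9.14) ≈ 381.64.
Cost at Q* = (D/Q*)S + (Q*/2)H = √(2DSH) ≈ $3,488.15.
Cost at Q = 160: (6,400/160)×104 + (160/2)×9.14 = $4,160.00 + $731.20 = $4,891.20.
Excess = $4,891.20 − $3,488.15 = $1,403.05.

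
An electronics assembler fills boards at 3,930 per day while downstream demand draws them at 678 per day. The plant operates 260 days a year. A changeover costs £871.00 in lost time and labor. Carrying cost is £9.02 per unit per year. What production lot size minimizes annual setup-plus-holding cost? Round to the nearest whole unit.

Q* ≈ 6,414 boards

Annual demand D = 678 × 260 = 176,280.
Production build-up factor (1 − d/p) = 1 − 678/3,930 = 0.8275.
Q* = √(2DS / (H(1 − d/p))) = √(2 × 176,280 × 871 / (9.02 × 0.8275)).
= √(307,079,760 / 7.4639) ≈ 6414.212.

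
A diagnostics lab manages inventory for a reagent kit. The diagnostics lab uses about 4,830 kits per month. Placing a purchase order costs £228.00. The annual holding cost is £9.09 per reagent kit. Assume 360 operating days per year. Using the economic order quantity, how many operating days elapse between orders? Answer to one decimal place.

T ≈ 10.6 days

Annual demand D = 4,830 × 12 = 57,960.
EOQ = √(2DS/H) = √(2 × 57,960 × 228 / 9.09) ≈ 1705.16.
Cycle time = Q*/D × 360 = 1705.16 / 57,960 × 360 ≈ 10.591 days.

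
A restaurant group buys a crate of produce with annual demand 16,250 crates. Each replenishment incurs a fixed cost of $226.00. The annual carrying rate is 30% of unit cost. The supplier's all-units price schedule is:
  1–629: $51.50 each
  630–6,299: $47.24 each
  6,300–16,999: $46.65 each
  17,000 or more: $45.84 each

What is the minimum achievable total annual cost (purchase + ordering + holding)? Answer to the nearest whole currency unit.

TC* ≈ $777,853

Holding cost per unit per year at price C is H = 0.30·C.
For each price level, check whether its EOQ is feasible; otherwise the best quantity at that price is the breakpoint.
Tier 1 ($51.50): EOQ = 689.5 exceeds tier's upper bound 629, so this tier is dominated.
EOQ at $47.24 = 719.9 (feasible in tier 2): TC = 16,250×$47.24 + (16,250/719.9)×226 + (719.9/2)×0.30×$47.24 = $777,852.61.
EOQ at $46.65 = 724.5 < 6300, so use break Q=6300: TC = 16,250×$46.65 + (16,250/6300.0)×226 + (6300.0/2)×0.30×$46.65 = $802,729.69.
EOQ at $45.84 = 730.8 < 17000, so use break Q=17000: TC = 16,250×$45.84 + (16,250/17000.0)×226 + (17000.0/2)×0.30×$45.84 = $862,008.03.
Lowest total cost among the candidates is at Q = 719.9.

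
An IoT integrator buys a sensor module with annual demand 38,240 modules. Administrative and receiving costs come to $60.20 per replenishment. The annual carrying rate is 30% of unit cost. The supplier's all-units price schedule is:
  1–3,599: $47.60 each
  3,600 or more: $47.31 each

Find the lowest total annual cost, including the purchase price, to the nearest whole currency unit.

TC* ≈ $1,828,332

Holding cost per unit per year at price C is H = 0.30·C.
Evaluate total cost at each tier's feasible EOQ or, if the EOQ is below the tier, at the tier's minimum quantity.
EOQ at $47.60 = 567.8 (feasible in tier 1): TC = 38,240×$47.60 + (38,240/567.8)×60.2 + (567.8/2)×0.30×$47.60 = $1,828,332.42.
EOQ at $47.31 = 569.6 < 3600, so use break Q=3600: TC = 38,240×$47.31 + (38,240/3600.0)×60.2 + (3600.0/2)×0.30×$47.31 = $1,835,321.26.
Lowest total cost among the candidates is at Q = 567.8.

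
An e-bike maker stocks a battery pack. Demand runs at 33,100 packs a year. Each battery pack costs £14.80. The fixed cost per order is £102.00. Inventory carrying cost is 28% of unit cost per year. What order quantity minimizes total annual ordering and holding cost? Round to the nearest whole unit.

Q* ≈ 1,276 packs

Holding cost H = 0.28 × £14.80 = £4.1440 per unit per year.
EOQ = √(2DS / H) = √(2 × 33,100 × 102 / 4.144).
= √(6,752,400 / 4.144) = √1,629,440.1544 ≈ 1276.495.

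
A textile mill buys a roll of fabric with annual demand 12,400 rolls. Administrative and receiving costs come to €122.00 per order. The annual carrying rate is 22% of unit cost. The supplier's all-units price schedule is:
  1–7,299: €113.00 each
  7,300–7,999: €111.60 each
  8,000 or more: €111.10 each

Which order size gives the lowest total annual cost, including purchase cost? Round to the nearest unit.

Q* ≈ 349 rolls

Holding cost per unit per year at price C is H = 0.22·C.
Evaluate total cost at each tier's feasible EOQ or, if the EOQ is below the tier, at the tier's minimum quantity.
EOQ at €113.00 = 348.9 (feasible in tier 1): TC = 12,400×€113.00 + (12,400/348.9)×122 + (348.9/2)×0.22×€113.00 = €1,409,872.74.
EOQ at €111.60 = 351.0 < 7300, so use break Q=7300: TC = 12,400×€111.60 + (12,400/7300.0)×122 + (7300.0/2)×0.22×€111.60 = €1,473,662.03.
EOQ at €111.10 = 351.8 < 8000, so use break Q=8000: TC = 12,400×€111.10 + (12,400/8000.0)×122 + (8000.0/2)×0.22×€111.10 = €1,475,597.10.
Lowest total cost is €1,409,872.74 at Q = 348.9.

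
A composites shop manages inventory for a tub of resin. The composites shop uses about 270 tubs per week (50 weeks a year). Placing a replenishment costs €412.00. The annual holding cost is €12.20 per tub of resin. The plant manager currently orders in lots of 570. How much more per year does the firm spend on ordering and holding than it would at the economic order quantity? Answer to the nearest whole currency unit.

Annual demand D = 270 × 50 = 13,500.
EOQ = √(2DS/H) = √(2 × 13,500 × 412 / 12.2) ≈ 954.88.
Cost at Q* = (D/Q*)S + (Q*/2)H = √(2DSH) ≈ €11,649.58.
Cost at Q = 570: (13,500/570)×412 + (570/2)×12.2 = €9,757.89 + €3,477.00 = €13,234.89.
Excess = €13,234.89 − €11,649.58 = €1,585.31.

Extra cost ≈ €1,585 per year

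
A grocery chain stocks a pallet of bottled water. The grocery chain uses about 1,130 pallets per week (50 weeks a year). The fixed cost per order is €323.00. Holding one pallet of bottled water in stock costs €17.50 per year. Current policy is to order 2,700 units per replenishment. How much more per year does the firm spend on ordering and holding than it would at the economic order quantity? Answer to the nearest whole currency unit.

Extra cost ≈ €5,111 per year

Annual demand D = 1,130 × 50 = 56,500.
EOQ = √(2DS/H) = √(2 × 56,500 × 323 / 17.5) ≈ 1444.18.
Cost at Q* = (D/Q*)S + (Q*/2)H = √(2DSH) ≈ €25,273.16.
Cost at Q = 2,700: (56,500/2,700)×323 + (2,700/2)×17.5 = €6,759.07 + €23,625.00 = €30,384.07.
Excess = €30,384.07 − €25,273.16 = €5,110.92.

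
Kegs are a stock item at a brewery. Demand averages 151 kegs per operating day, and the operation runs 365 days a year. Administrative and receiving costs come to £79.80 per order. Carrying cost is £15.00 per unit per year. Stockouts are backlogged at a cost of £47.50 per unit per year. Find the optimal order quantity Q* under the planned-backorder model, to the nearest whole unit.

Annual demand D = 151 × 365 = 55,115.
With planned backorders, Q* = √(2DS/H) · √((H+B)/B).
√(2DS/H) = √(2 × 55,115 × 79.8 / 15) = 765.783.
√((H+B)/B) = √((15+47.5)/47.5) = 1.1471.
Q* ≈ 878.413.

Q* ≈ 878 kegs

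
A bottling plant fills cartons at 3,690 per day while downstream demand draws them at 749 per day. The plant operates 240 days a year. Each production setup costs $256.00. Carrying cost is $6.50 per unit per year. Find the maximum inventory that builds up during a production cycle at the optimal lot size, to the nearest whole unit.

I_max ≈ 3,359 cartons

Annual demand D = 749 × 240 = 179,760.
Production build-up factor (1 − d/p) = 1 − 749/3,690 = 0.7970.
Q* = √(2DS / (H(1 − d/p))) = √(2 × 179,760 × 256 / (6.5 × 0.7970)).
= √(92,037,120 / 5.1806) ≈ 4214.931.
Maximum inventory = Q*(1 − d/p) = 4214.931 × 0.7970 ≈ 3359.380.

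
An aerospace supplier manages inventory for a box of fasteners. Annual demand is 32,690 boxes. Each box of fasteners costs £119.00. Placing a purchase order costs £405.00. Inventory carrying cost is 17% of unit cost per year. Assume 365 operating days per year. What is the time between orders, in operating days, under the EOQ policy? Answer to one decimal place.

Holding cost H = 0.17 × £119.00 = £20.2300 per unit per year.
EOQ = √(2DS/H) = √(2 × 32,690 × 405 / 20.23) ≈ 1144.07.
Cycle time = Q*/D × 365 = 1144.07 / 32,690 × 365 ≈ 12.774 days.

T ≈ 12.8 days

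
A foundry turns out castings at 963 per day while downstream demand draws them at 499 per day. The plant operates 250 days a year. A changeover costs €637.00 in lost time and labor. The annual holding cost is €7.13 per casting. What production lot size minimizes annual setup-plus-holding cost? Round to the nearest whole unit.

Annual demand D = 499 × 250 = 124,750.
Production build-up factor (1 − d/p) = 1 − 499/963 = 0.4818.
Q* = √(2DS / (H(1 − d/p))) = √(2 × 124,750 × 637 / (7.13 × 0.4818)).
= √(158,931,500 / 3.4354) ≈ 6801.652.

Q* ≈ 6,802 castings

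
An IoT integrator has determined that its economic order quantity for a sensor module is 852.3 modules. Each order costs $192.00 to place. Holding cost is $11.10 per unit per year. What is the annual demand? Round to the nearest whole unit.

Squaring Q* = √(2DS/H) gives Q*² = 2DS/H.
From Q* = √(2DS/H): D = Q*²H / (2S) = 852.3² × 11.1 / (2 × 192) = 20997.942.

D ≈ 20,998 modules per year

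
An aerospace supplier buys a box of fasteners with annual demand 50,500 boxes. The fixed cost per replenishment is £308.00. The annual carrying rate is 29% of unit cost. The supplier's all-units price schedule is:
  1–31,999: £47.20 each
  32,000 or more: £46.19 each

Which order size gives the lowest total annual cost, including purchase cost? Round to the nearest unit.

Holding cost per unit per year at price C is H = 0.29·C.
For each price level, check whether its EOQ is feasible; otherwise the best quantity at that price is the breakpoint.
EOQ at £47.20 = 1507.5 (feasible in tier 1): TC = 50,500×£47.20 + (50,500/1507.5)×308 + (1507.5/2)×0.29×£47.20 = £2,404,235.07.
EOQ at £46.19 = 1523.9 < 32000, so use break Q=32000: TC = 50,500×£46.19 + (50,500/32000.0)×308 + (32000.0/2)×0.29×£46.19 = £2,547,402.66.
Lowest total cost is £2,404,235.07 at Q = 1507.5.

Q* ≈ 1,508 boxes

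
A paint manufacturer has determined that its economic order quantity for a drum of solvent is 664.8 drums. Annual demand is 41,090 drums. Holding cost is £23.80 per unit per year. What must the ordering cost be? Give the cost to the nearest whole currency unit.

S ≈ £128

The basic EOQ model gives Q* = √(2DS/H); rearrange for the unknown.
From Q* = √(2DS/H): S = Q*²H / (2D) = 664.8² × 23.8 / (2 × 41,090) = 127.9950.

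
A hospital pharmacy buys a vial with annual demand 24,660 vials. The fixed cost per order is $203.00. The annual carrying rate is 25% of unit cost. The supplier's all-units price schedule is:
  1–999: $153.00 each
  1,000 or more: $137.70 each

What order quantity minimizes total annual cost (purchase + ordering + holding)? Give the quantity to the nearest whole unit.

Q* ≈ 1,000 vials

Holding cost per unit per year at price C is H = 0.25·C.
For each price level, check whether its EOQ is feasible; otherwise the best quantity at that price is the breakpoint.
EOQ at $153.00 = 511.6 (feasible in tier 1): TC = 24,660×$153.00 + (24,660/511.6)×203 + (511.6/2)×0.25×$153.00 = $3,792,549.30.
EOQ at $137.70 = 539.3 < 1000, so use break Q=1000: TC = 24,660×$137.70 + (24,660/1000.0)×203 + (1000.0/2)×0.25×$137.70 = $3,417,900.48.
Lowest total cost is $3,417,900.48 at Q = 1000.0.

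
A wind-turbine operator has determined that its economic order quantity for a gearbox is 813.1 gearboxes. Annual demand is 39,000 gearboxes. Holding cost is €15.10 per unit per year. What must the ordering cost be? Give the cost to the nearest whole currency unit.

The basic EOQ model gives Q* = √(2DS/H); rearrange for the unknown.
From Q* = √(2DS/H): S = Q*²H / (2D) = 813.1² × 15.1 / (2 × 39,000) = 127.9883.

S ≈ €128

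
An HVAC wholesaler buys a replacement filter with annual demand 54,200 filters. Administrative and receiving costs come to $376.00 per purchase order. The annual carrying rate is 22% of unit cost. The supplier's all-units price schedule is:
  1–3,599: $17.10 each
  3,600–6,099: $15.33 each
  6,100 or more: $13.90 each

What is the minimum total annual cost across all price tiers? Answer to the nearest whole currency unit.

Holding cost per unit per year at price C is H = 0.22·C.
Candidates are each tier's EOQ (if it falls in that tier) and each price-break quantity.
EOQ at $17.10 = 3291.5 (feasible in tier 1): TC = 54,200×$17.10 + (54,200/3291.5)×376 + (3291.5/2)×0.22×$17.10 = $939,202.77.
EOQ at $15.33 = 3476.4 < 3600, so use break Q=3600: TC = 54,200×$15.33 + (54,200/3600.0)×376 + (3600.0/2)×0.22×$15.33 = $842,617.57.
EOQ at $13.90 = 3650.8 < 6100, so use break Q=6100: TC = 54,200×$13.90 + (54,200/6100.0)×376 + (6100.0/2)×0.22×$13.90 = $766,047.75.
Lowest total cost among the candidates is at Q = 6100.0.

TC* ≈ $766,048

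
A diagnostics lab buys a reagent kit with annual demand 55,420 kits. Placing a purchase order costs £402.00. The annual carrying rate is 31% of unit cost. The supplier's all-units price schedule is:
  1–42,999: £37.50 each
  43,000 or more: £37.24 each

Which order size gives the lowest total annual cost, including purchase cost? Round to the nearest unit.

Holding cost per unit per year at price C is H = 0.31·C.
Candidates are each tier's EOQ (if it falls in that tier) and each price-break quantity.
EOQ at £37.50 = 1957.8 (feasible in tier 1): TC = 55,420×£37.50 + (55,420/1957.8)×402 + (1957.8/2)×0.31×£37.50 = £2,101,009.24.
EOQ at £37.24 = 1964.6 < 43000, so use break Q=43000: TC = 55,420×£37.24 + (55,420/43000.0)×402 + (43000.0/2)×0.31×£37.24 = £2,312,563.51.
Lowest total cost is £2,101,009.24 at Q = 1957.8.

Q* ≈ 1,958 kits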